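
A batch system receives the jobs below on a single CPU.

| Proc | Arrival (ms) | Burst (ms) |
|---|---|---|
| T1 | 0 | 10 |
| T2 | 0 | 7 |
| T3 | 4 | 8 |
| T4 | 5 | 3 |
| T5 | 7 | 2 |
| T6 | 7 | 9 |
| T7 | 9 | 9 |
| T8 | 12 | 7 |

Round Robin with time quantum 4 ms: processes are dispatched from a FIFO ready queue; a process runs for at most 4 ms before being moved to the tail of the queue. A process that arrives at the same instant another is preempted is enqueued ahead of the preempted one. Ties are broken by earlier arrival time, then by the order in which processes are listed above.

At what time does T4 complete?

19

Schedule: | T1 0-4 | T2 4-8 | T3 8-12 | T1 12-16 | T4 16-19 | T5 19-21 | T6 21-25 | T2 25-28 | T7 28-32 | T8 32-36 | T3 36-40 | T1 40-42 | T6 42-46 | T7 46-50 | T8 50-53 | T6 53-54 | T7 54-55 |
Completion: T1=42  T2=28  T3=40  T4=19  T5=21  T6=54  T7=55  T8=53
Turnaround (C−A): T1=42  T2=28  T3=36  T4=14  T5=14  T6=47  T7=46  T8=41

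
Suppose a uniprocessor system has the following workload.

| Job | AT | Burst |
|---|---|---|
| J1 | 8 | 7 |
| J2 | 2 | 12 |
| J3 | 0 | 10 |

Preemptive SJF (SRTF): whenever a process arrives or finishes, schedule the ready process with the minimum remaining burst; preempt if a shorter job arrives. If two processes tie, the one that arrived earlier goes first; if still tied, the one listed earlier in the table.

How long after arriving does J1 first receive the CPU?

2

Schedule: | J3 0-10 | J1 10-17 | J2 17-29 |
Completion: J1=17  J2=29  J3=10
Response(J1) = first start − arrival = 10 − 8 = 2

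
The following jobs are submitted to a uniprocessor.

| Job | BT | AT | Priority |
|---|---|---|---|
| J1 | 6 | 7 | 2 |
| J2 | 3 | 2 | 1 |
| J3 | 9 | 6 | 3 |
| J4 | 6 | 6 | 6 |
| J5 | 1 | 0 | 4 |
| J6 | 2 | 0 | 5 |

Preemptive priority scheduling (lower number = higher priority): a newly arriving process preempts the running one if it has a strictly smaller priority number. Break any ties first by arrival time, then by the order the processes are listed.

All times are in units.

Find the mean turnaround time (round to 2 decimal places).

Gantt: | J5 0-1 | J6 1-2 | J2 2-5 | J6 5-6 | J3 6-7 | J1 7-13 | J3 13-21 | J4 21-27 |
Completion: J1=13  J2=5  J3=21  J4=27  J5=1  J6=6
Turnaround times: J1=6, J2=3, J3=15, J4=21, J5=1, J6=6
Average turnaround = (6+3+15+21+1+6) / 6 = 52/6 = 8.67

8.67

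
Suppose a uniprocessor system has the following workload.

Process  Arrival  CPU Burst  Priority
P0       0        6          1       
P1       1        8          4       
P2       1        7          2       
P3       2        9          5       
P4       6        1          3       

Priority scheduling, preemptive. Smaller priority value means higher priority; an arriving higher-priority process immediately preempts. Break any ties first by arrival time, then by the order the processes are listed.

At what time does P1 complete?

Schedule: | P0 0-6 | P2 6-13 | P4 13-14 | P1 14-22 | P3 22-31 |
Completion: P0=6  P1=22  P2=13  P3=31  P4=14

22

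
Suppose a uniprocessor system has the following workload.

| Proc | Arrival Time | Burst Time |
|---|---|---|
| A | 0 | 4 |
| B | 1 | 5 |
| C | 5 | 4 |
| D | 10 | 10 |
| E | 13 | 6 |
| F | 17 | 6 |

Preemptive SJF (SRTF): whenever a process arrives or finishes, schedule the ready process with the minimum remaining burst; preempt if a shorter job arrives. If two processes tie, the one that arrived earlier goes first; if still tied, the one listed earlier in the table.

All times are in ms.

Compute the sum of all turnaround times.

59

Gantt: | A 0-4 | B 4-9 | C 9-13 | E 13-19 | F 19-25 | D 25-35 |
Completion: A=4  B=9  C=13  D=35  E=19  F=25
Turnaround (C−A): A=4  B=8  C=8  D=25  E=6  F=8
Turnaround = completion − arrival: A=4, B=8, C=8, D=25, E=6, F=8
Total turnaround = 4 + 8 + 8 + 25 + 6 + 8 = 59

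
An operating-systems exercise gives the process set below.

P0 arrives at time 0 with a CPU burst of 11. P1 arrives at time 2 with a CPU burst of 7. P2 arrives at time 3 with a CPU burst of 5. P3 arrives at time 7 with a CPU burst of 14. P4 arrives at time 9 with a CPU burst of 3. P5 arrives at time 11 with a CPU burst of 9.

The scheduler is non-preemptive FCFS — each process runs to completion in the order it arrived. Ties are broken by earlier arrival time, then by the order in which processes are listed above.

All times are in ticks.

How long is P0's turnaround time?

11

Schedule: | P0 0-11 | P1 11-18 | P2 18-23 | P3 23-37 | P4 37-40 | P5 40-49 |
Completion: P0=11  P1=18  P2=23  P3=37  P4=40  P5=49
Turnaround(P0) = completion − arrival = 11 − 0 = 11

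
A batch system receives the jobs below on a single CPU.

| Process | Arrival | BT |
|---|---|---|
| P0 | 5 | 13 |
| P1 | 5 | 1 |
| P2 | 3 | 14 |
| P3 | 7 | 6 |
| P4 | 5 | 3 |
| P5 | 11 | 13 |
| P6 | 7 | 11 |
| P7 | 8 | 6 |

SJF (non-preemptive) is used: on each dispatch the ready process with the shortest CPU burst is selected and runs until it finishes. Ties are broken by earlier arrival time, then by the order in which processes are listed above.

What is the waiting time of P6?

Timeline: | idle 0-3 | P2 3-17 | P1 17-18 | P4 18-21 | P3 21-27 | P7 27-33 | P6 33-44 | P0 44-57 | P5 57-70 |
Completion: P0=57  P1=18  P2=17  P3=27  P4=21  P5=70  P6=44  P7=33
Turnaround (C−A): P0=52  P1=13  P2=14  P3=20  P4=16  P5=59  P6=37  P7=25
Waiting(P6) = turnaround − burst = 37 − 11 = 26

26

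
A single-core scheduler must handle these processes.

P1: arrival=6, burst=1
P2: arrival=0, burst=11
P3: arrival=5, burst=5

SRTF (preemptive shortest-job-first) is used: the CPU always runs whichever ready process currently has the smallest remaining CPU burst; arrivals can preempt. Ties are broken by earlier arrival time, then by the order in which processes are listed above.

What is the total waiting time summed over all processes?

Gantt: | P2 0-5 | P3 5-6 | P1 6-7 | P3 7-11 | P2 11-17 |
Completion: P1=7  P2=17  P3=11
Turnaround (C−A): P1=1  P2=17  P3=6
Waiting = turnaround − burst: P1=0, P2=6, P3=1
Total waiting = 0 + 6 + 1 = 7

7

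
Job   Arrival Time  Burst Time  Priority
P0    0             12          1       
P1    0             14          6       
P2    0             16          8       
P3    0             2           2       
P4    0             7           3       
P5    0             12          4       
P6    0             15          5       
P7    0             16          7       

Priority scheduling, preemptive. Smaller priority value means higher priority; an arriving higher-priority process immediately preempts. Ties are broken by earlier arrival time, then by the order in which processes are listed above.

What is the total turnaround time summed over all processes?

Schedule: | P0 0-12 | P3 12-14 | P4 14-21 | P5 21-33 | P6 33-48 | P1 48-62 | P7 62-78 | P2 78-94 |
Completion: P0=12  P1=62  P2=94  P3=14  P4=21  P5=33  P6=48  P7=78
Turnaround (C−A): P0=12  P1=62  P2=94  P3=14  P4=21  P5=33  P6=48  P7=78
Turnaround = completion − arrival: P0=12, P1=62, P2=94, P3=14, P4=21, P5=33, P6=48, P7=78
Total turnaround = 12 + 62 + 94 + 14 + 21 + 33 + 48 + 78 = 362

362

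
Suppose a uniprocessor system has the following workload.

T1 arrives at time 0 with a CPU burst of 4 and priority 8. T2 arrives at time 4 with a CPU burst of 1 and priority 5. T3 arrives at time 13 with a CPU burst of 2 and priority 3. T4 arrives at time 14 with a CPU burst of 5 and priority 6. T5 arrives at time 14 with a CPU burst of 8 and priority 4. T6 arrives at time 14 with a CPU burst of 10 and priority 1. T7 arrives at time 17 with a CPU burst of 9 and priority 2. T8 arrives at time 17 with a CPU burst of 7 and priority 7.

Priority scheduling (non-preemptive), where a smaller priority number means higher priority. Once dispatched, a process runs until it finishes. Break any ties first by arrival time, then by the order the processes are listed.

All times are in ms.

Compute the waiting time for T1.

0

Timeline: | T1 0-4 | T2 4-5 | idle 5-13 | T3 13-15 | T6 15-25 | T7 25-34 | T5 34-42 | T4 42-47 | T8 47-54 |
Completion: T1=4  T2=5  T3=15  T4=47  T5=42  T6=25  T7=34  T8=54
Turnaround (C−A): T1=4  T2=1  T3=2  T4=33  T5=28  T6=11  T7=17  T8=37
Waiting(T1) = turnaround − burst = 4 − 4 = 0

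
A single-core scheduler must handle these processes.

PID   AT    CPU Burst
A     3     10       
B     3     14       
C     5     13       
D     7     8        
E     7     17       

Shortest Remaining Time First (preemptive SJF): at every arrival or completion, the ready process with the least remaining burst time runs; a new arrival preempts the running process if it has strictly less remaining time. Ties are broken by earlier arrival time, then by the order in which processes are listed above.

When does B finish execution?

48

Timeline: | idle 0-3 | A 3-13 | D 13-21 | C 21-34 | B 34-48 | E 48-65 |
Completion: A=13  B=48  C=34  D=21  E=65
Turnaround (C−A): A=10  B=45  C=29  D=14  E=58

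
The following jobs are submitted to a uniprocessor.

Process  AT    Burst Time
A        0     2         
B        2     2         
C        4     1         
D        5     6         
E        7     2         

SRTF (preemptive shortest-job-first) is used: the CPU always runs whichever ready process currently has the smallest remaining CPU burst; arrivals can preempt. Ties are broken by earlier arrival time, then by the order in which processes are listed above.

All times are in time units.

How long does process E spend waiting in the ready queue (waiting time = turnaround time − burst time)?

0

Timeline: | A 0-2 | B 2-4 | C 4-5 | D 5-7 | E 7-9 | D 9-13 |
Completion: A=2  B=4  C=5  D=13  E=9
Turnaround (C−A): A=2  B=2  C=1  D=8  E=2
Waiting(E) = turnaround − burst = 2 − 2 = 0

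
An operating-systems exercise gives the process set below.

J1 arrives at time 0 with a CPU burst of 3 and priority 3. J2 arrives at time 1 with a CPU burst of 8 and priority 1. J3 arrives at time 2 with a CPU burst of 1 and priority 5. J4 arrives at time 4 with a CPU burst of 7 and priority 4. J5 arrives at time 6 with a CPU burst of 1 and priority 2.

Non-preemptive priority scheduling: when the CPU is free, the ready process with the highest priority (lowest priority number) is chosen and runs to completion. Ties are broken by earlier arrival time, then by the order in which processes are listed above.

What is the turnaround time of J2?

Schedule: | J1 0-3 | J2 3-11 | J5 11-12 | J4 12-19 | J3 19-20 |
Completion: J1=3  J2=11  J3=20  J4=19  J5=12
Turnaround (C−A): J1=3  J2=10  J3=18  J4=15  J5=6
Turnaround(J2) = completion − arrival = 11 − 1 = 10

10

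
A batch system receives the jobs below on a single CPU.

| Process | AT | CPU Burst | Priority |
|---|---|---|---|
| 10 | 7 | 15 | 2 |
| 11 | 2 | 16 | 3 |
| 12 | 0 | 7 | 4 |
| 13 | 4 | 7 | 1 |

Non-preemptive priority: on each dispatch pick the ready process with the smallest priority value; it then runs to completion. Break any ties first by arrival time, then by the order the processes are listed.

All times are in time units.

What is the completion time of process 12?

Gantt: | 12 0-7 | 13 7-14 | 10 14-29 | 11 29-45 |
Completion: 10=29  11=45  12=7  13=14
Turnaround (C−A): 10=22  11=43  12=7  13=10

7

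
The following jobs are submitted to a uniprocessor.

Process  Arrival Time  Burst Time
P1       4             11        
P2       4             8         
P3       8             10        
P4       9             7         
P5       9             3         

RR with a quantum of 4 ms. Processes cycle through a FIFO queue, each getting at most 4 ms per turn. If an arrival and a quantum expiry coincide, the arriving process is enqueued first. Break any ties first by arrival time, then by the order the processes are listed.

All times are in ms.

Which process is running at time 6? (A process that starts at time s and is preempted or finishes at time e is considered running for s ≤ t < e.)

P1

Gantt: | idle 0-4 | P1 4-8 | P2 8-12 | P3 12-16 | P1 16-20 | P4 20-24 | P5 24-27 | P2 27-31 | P3 31-35 | P1 35-38 | P4 38-41 | P3 41-43 |
Completion: P1=38  P2=31  P3=43  P4=41  P5=27
Turnaround (C−A): P1=34  P2=27  P3=35  P4=32  P5=18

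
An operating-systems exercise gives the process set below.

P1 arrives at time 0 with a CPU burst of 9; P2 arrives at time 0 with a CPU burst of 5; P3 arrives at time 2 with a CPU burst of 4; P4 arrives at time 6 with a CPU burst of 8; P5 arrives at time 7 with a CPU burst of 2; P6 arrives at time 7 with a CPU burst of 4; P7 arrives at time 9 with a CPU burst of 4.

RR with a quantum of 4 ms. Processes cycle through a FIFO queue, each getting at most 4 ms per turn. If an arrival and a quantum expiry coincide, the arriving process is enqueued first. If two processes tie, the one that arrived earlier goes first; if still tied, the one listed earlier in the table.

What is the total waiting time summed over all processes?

Timeline: | P1 0-4 | P2 4-8 | P3 8-12 | P1 12-16 | P4 16-20 | P5 20-22 | P6 22-26 | P2 26-27 | P7 27-31 | P1 31-32 | P4 32-36 |
Completion: P1=32  P2=27  P3=12  P4=36  P5=22  P6=26  P7=31
Turnaround (C−A): P1=32  P2=27  P3=10  P4=30  P5=15  P6=19  P7=22
Waiting = turnaround − burst: P1=23, P2=22, P3=6, P4=22, P5=13, P6=15, P7=18
Total waiting = 23 + 22 + 6 + 22 + 13 + 15 + 18 = 119

119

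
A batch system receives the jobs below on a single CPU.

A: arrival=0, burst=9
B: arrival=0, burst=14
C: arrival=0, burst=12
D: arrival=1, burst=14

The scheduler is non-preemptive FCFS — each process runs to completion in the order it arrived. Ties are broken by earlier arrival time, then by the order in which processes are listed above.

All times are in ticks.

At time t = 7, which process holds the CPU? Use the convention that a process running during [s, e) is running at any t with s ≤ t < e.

A

Schedule: | A 0-9 | B 9-23 | C 23-35 | D 35-49 |
Completion: A=9  B=23  C=35  D=49
Turnaround (C−A): A=9  B=23  C=35  D=48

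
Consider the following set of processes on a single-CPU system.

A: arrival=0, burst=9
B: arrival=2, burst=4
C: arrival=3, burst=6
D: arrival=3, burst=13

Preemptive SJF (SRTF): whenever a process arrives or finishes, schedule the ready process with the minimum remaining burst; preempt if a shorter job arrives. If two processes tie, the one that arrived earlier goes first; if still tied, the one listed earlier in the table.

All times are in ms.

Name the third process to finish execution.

A

Schedule: | A 0-2 | B 2-6 | C 6-12 | A 12-19 | D 19-32 |
Completion: A=19  B=6  C=12  D=32
Finish order: B → C → A → D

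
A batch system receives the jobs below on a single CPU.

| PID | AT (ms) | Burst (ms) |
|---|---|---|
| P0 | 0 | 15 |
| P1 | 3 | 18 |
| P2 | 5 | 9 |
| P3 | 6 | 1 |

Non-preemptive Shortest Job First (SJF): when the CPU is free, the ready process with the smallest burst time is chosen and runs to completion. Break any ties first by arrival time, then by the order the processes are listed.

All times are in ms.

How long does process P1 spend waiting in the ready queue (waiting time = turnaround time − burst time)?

Schedule: | P0 0-15 | P3 15-16 | P2 16-25 | P1 25-43 |
Completion: P0=15  P1=43  P2=25  P3=16
Waiting(P1) = turnaround − burst = 40 − 18 = 22

22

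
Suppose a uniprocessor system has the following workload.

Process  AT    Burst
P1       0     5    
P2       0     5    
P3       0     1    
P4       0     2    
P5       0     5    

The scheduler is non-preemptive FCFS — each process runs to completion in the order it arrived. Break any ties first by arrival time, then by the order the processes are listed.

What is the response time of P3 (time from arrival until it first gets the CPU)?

10

Gantt: | P1 0-5 | P2 5-10 | P3 10-11 | P4 11-13 | P5 13-18 |
Completion: P1=5  P2=10  P3=11  P4=13  P5=18
Turnaround (C−A): P1=5  P2=10  P3=11  P4=13  P5=18
Response(P3) = first start − arrival = 10 − 0 = 10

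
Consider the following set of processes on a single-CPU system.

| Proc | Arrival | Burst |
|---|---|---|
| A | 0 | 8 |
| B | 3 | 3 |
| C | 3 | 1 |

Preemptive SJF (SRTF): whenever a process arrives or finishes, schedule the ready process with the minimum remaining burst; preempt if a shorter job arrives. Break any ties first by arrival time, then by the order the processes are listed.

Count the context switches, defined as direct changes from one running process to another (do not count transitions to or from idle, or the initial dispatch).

3

Timeline: | A 0-3 | C 3-4 | B 4-7 | A 7-12 |
Completion: A=12  B=7  C=4
Turnaround (C−A): A=12  B=4  C=1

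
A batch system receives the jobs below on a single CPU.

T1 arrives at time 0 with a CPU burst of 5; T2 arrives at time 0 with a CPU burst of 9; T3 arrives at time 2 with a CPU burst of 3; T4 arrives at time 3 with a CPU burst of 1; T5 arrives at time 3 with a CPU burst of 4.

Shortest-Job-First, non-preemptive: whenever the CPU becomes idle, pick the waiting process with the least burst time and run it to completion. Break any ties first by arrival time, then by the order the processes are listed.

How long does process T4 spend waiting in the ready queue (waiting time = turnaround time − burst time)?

2

Timeline: | T1 0-5 | T4 5-6 | T3 6-9 | T5 9-13 | T2 13-22 |
Completion: T1=5  T2=22  T3=9  T4=6  T5=13
Turnaround (C−A): T1=5  T2=22  T3=7  T4=3  T5=10
Waiting(T4) = turnaround − burst = 3 − 1 = 2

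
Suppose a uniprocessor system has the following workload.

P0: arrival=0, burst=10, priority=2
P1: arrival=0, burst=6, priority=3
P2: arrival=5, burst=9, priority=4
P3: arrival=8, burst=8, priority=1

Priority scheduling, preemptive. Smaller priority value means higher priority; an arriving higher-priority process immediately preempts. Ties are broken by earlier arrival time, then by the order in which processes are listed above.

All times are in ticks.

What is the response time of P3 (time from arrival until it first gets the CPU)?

Timeline: | P0 0-8 | P3 8-16 | P0 16-18 | P1 18-24 | P2 24-33 |
Completion: P0=18  P1=24  P2=33  P3=16
Turnaround (C−A): P0=18  P1=24  P2=28  P3=8
Response(P3) = first start − arrival = 8 − 8 = 0

0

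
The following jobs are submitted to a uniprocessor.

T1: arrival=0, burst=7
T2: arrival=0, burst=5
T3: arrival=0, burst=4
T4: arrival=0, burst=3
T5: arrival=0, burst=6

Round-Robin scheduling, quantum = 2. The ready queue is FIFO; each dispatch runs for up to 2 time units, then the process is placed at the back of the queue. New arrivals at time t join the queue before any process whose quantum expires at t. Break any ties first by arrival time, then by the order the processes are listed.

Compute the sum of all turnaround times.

104

Timeline: | T1 0-2 | T2 2-4 | T3 4-6 | T4 6-8 | T5 8-10 | T1 10-12 | T2 12-14 | T3 14-16 | T4 16-17 | T5 17-19 | T1 19-21 | T2 21-22 | T5 22-24 | T1 24-25 |
Completion: T1=25  T2=22  T3=16  T4=17  T5=24
Turnaround (C−A): T1=25  T2=22  T3=16  T4=17  T5=24
Turnaround = completion − arrival: T1=25, T2=22, T3=16, T4=17, T5=24
Total turnaround = 25 + 22 + 16 + 17 + 24 = 104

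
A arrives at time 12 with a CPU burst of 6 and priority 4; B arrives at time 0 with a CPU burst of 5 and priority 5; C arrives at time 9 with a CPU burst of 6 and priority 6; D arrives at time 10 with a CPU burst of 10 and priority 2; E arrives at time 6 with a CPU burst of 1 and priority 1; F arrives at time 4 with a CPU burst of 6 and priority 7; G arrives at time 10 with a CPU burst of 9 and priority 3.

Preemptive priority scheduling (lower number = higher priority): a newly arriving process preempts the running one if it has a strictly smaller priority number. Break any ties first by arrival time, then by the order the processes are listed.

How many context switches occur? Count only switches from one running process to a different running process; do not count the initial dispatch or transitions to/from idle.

Schedule: | B 0-5 | F 5-6 | E 6-7 | F 7-9 | C 9-10 | D 10-20 | G 20-29 | A 29-35 | C 35-40 | F 40-43 |
Completion: A=35  B=5  C=40  D=20  E=7  F=43  G=29
Turnaround (C−A): A=23  B=5  C=31  D=10  E=1  F=39  G=19

9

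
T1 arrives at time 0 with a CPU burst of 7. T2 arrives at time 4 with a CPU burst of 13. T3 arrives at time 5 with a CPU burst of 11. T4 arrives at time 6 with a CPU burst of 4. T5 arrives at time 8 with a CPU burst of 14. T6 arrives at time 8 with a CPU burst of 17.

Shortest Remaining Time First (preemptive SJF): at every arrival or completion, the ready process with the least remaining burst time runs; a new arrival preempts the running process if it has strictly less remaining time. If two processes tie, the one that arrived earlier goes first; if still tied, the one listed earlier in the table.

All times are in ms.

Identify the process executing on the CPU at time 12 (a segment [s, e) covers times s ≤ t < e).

T3

Gantt: | T1 0-7 | T4 7-11 | T3 11-22 | T2 22-35 | T5 35-49 | T6 49-66 |
Completion: T1=7  T2=35  T3=22  T4=11  T5=49  T6=66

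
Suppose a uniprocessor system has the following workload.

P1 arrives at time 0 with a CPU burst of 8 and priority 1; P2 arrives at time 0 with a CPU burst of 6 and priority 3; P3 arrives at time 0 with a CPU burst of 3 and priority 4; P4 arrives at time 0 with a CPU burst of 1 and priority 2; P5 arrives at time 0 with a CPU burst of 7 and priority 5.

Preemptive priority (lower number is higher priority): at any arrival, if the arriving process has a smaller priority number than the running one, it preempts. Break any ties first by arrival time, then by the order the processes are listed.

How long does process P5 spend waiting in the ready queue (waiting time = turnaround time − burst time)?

18

Timeline: | P1 0-8 | P4 8-9 | P2 9-15 | P3 15-18 | P5 18-25 |
Completion: P1=8  P2=15  P3=18  P4=9  P5=25
Waiting(P5) = turnaround − burst = 25 − 7 = 18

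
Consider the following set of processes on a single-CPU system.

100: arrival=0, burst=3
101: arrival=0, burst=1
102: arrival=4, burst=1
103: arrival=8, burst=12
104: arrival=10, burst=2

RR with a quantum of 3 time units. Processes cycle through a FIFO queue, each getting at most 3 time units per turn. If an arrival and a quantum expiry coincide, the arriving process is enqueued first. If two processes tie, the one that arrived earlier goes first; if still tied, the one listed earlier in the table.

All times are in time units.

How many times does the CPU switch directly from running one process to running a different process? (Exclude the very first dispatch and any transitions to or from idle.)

Timeline: | 100 0-3 | 101 3-4 | 102 4-5 | idle 5-8 | 103 8-11 | 104 11-13 | 103 13-22 |
Completion: 100=3  101=4  102=5  103=22  104=13
Turnaround (C−A): 100=3  101=4  102=1  103=14  104=3

4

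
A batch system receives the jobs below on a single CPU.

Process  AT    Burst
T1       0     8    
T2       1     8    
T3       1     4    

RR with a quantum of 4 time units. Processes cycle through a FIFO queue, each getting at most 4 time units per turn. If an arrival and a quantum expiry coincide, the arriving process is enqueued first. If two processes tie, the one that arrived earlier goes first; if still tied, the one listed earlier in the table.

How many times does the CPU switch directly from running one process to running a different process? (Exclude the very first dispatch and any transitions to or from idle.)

4

Gantt: | T1 0-4 | T2 4-8 | T3 8-12 | T1 12-16 | T2 16-20 |
Completion: T1=16  T2=20  T3=12
Turnaround (C−A): T1=16  T2=19  T3=11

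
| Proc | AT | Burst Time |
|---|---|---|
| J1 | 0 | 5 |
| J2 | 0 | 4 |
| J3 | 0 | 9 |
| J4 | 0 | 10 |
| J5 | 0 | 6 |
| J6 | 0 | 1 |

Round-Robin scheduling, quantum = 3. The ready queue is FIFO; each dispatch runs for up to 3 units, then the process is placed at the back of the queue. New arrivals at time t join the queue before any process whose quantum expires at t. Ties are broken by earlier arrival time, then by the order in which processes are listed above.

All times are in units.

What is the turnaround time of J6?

Gantt: | J1 0-3 | J2 3-6 | J3 6-9 | J4 9-12 | J5 12-15 | J6 15-16 | J1 16-18 | J2 18-19 | J3 19-22 | J4 22-25 | J5 25-28 | J3 28-31 | J4 31-35 |
Completion: J1=18  J2=19  J3=31  J4=35  J5=28  J6=16
Turnaround(J6) = completion − arrival = 16 − 0 = 16

16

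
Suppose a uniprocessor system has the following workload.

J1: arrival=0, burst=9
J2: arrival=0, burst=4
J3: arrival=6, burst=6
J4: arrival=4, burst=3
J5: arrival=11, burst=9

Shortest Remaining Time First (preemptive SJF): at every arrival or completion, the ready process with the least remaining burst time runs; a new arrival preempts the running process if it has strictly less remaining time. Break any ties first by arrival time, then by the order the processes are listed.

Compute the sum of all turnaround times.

Gantt: | J2 0-4 | J4 4-7 | J3 7-13 | J1 13-22 | J5 22-31 |
Completion: J1=22  J2=4  J3=13  J4=7  J5=31
Turnaround (C−A): J1=22  J2=4  J3=7  J4=3  J5=20
Turnaround = completion − arrival: J1=22, J2=4, J3=7, J4=3, J5=20
Total turnaround = 22 + 4 + 7 + 3 + 20 = 56

56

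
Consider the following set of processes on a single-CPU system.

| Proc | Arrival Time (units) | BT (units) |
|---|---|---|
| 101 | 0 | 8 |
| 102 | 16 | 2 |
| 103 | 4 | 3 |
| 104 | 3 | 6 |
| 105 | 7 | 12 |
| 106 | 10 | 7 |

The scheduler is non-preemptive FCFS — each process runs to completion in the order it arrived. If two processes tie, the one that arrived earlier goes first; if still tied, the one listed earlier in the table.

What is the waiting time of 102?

Schedule: | 101 0-8 | 104 8-14 | 103 14-17 | 105 17-29 | 106 29-36 | 102 36-38 |
Completion: 101=8  102=38  103=17  104=14  105=29  106=36
Turnaround (C−A): 101=8  102=22  103=13  104=11  105=22  106=26
Waiting(102) = turnaround − burst = 22 − 2 = 20

20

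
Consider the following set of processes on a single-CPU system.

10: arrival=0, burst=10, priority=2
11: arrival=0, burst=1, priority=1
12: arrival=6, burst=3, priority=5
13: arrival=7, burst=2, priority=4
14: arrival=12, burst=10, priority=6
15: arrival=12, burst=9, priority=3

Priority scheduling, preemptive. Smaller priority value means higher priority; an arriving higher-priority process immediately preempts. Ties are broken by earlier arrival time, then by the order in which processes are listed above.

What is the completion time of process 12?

25

Schedule: | 11 0-1 | 10 1-11 | 13 11-12 | 15 12-21 | 13 21-22 | 12 22-25 | 14 25-35 |
Completion: 10=11  11=1  12=25  13=22  14=35  15=21
Turnaround (C−A): 10=11  11=1  12=19  13=15  14=23  15=9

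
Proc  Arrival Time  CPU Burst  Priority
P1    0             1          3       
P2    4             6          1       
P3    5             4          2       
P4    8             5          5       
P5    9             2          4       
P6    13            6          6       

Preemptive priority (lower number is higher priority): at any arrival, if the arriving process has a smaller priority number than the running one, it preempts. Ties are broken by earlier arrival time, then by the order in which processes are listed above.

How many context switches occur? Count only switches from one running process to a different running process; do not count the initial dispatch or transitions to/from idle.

Schedule: | P1 0-1 | idle 1-4 | P2 4-10 | P3 10-14 | P5 14-16 | P4 16-21 | P6 21-27 |
Completion: P1=1  P2=10  P3=14  P4=21  P5=16  P6=27
Turnaround (C−A): P1=1  P2=6  P3=9  P4=13  P5=7  P6=14

4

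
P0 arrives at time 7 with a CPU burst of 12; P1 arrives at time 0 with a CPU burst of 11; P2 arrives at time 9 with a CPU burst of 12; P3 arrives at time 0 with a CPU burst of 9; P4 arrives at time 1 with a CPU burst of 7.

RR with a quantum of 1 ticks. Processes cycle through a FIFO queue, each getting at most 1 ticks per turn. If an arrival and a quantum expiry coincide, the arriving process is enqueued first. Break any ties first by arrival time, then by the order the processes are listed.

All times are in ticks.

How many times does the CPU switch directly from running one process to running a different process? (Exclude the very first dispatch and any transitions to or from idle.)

50

Schedule: | P1 0-1 | P3 1-2 | P4 2-3 | P1 3-4 | P3 4-5 | P4 5-6 | P1 6-7 | P3 7-8 | P4 8-9 | P0 9-10 | P1 10-11 | P3 11-12 | P2 12-13 | P4 13-14 | P0 14-15 | P1 15-16 | P3 16-17 | P2 17-18 | P4 18-19 | P0 19-20 | P1 20-21 | P3 21-22 | P2 22-23 | P4 23-24 | P0 24-25 | P1 25-26 | P3 26-27 | P2 27-28 | P4 28-29 | P0 29-30 | P1 30-31 | P3 31-32 | P2 32-33 | P0 33-34 | P1 34-35 | P3 35-36 | P2 36-37 | P0 37-38 | P1 38-39 | P2 39-40 | P0 40-41 | P1 41-42 | P2 42-43 | P0 43-44 | P2 44-45 | P0 45-46 | P2 46-47 | P0 47-48 | P2 48-49 | P0 49-50 | P2 50-51 |
Completion: P0=50  P1=42  P2=51  P3=36  P4=29
Turnaround (C−A): P0=43  P1=42  P2=42  P3=36  P4=28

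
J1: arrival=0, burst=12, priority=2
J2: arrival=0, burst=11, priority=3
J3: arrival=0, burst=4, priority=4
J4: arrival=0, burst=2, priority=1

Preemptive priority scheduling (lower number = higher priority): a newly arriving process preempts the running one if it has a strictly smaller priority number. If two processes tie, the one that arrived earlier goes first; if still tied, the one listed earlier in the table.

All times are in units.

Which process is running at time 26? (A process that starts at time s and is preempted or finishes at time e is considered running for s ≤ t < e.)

J3

Schedule: | J4 0-2 | J1 2-14 | J2 14-25 | J3 25-29 |
Completion: J1=14  J2=25  J3=29  J4=2
Turnaround (C−A): J1=14  J2=25  J3=29  J4=2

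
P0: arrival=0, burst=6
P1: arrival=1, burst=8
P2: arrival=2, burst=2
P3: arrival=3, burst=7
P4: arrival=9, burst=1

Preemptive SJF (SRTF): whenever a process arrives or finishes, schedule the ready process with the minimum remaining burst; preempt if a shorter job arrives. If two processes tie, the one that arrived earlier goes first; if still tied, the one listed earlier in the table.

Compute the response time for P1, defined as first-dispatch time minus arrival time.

15

Timeline: | P0 0-2 | P2 2-4 | P0 4-8 | P3 8-9 | P4 9-10 | P3 10-16 | P1 16-24 |
Completion: P0=8  P1=24  P2=4  P3=16  P4=10
Response(P1) = first start − arrival = 16 − 1 = 15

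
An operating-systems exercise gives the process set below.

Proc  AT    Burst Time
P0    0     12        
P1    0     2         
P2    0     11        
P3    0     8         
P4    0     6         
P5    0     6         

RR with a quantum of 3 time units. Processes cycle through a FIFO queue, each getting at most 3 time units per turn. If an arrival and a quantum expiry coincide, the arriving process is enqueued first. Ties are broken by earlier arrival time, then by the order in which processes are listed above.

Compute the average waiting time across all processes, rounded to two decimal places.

24.83

Gantt: | P0 0-3 | P1 3-5 | P2 5-8 | P3 8-11 | P4 11-14 | P5 14-17 | P0 17-20 | P2 20-23 | P3 23-26 | P4 26-29 | P5 29-32 | P0 32-35 | P2 35-38 | P3 38-40 | P0 40-43 | P2 43-45 |
Completion: P0=43  P1=5  P2=45  P3=40  P4=29  P5=32
Waiting times: P0=31, P1=3, P2=34, P3=32, P4=23, P5=26
Average waiting = (31+3+34+32+23+26) / 6 = 149/6 = 24.83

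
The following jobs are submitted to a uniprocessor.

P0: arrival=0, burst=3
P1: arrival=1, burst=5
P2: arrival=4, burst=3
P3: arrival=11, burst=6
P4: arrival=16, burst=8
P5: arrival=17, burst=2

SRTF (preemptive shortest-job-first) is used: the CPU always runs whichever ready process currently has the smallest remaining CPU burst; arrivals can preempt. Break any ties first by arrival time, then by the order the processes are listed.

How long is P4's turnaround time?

11

Timeline: | P0 0-3 | P1 3-4 | P2 4-7 | P1 7-11 | P3 11-17 | P5 17-19 | P4 19-27 |
Completion: P0=3  P1=11  P2=7  P3=17  P4=27  P5=19
Turnaround(P4) = completion − arrival = 27 − 16 = 11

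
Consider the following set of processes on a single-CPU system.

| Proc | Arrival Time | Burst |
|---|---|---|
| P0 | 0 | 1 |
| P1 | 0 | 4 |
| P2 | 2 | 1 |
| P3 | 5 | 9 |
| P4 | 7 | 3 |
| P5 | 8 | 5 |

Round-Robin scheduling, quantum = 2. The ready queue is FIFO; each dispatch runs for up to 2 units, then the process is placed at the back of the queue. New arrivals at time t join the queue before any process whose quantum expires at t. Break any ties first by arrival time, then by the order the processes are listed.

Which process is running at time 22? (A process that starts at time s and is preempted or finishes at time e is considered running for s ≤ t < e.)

P3

Timeline: | P0 0-1 | P1 1-3 | P2 3-4 | P1 4-6 | P3 6-8 | P4 8-10 | P5 10-12 | P3 12-14 | P4 14-15 | P5 15-17 | P3 17-19 | P5 19-20 | P3 20-23 |
Completion: P0=1  P1=6  P2=4  P3=23  P4=15  P5=20
Turnaround (C−A): P0=1  P1=6  P2=2  P3=18  P4=8  P5=12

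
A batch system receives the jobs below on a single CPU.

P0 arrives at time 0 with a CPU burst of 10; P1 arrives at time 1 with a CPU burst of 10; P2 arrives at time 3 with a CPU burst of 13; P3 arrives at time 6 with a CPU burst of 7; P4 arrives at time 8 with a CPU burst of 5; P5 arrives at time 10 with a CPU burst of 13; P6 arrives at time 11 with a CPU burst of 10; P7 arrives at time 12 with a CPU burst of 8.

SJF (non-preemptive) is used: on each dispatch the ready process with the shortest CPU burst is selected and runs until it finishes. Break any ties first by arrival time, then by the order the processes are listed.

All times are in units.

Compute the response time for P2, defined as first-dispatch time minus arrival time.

47

Schedule: | P0 0-10 | P4 10-15 | P3 15-22 | P7 22-30 | P1 30-40 | P6 40-50 | P2 50-63 | P5 63-76 |
Completion: P0=10  P1=40  P2=63  P3=22  P4=15  P5=76  P6=50  P7=30
Response(P2) = first start − arrival = 50 − 3 = 47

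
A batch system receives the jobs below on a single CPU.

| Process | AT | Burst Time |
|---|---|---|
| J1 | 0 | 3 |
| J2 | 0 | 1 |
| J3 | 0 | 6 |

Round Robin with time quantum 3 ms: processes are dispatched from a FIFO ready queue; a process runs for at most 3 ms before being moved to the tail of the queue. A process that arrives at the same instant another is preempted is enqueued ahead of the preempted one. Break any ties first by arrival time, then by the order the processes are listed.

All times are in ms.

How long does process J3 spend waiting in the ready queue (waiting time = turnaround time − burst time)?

4

Schedule: | J1 0-3 | J2 3-4 | J3 4-10 |
Completion: J1=3  J2=4  J3=10
Waiting(J3) = turnaround − burst = 10 − 6 = 4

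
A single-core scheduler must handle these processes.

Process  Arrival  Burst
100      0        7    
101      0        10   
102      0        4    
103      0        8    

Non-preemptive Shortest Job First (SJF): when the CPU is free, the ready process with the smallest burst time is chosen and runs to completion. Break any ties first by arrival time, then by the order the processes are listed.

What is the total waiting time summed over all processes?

34

Timeline: | 102 0-4 | 100 4-11 | 103 11-19 | 101 19-29 |
Completion: 100=11  101=29  102=4  103=19
Waiting = turnaround − burst: 100=4, 101=19, 102=0, 103=11
Total waiting = 4 + 19 + 0 + 11 = 34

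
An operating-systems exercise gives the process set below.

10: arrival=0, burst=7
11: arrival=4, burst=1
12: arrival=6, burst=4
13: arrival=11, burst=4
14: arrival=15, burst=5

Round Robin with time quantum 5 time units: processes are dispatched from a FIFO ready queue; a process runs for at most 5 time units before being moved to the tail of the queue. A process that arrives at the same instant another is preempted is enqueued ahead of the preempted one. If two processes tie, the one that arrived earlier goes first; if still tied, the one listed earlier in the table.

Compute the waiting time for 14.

Schedule: | 10 0-5 | 11 5-6 | 10 6-8 | 12 8-12 | 13 12-16 | 14 16-21 |
Completion: 10=8  11=6  12=12  13=16  14=21
Waiting(14) = turnaround − burst = 6 − 5 = 1

1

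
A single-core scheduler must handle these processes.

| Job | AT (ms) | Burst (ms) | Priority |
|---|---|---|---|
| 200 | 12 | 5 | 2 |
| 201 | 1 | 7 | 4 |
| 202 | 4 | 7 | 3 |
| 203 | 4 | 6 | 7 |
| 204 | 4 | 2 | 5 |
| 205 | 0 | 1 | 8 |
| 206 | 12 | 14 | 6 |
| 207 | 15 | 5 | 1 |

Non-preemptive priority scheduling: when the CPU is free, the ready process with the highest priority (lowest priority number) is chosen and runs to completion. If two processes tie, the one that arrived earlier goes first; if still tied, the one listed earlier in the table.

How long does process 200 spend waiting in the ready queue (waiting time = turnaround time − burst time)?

Timeline: | 205 0-1 | 201 1-8 | 202 8-15 | 207 15-20 | 200 20-25 | 204 25-27 | 206 27-41 | 203 41-47 |
Completion: 200=25  201=8  202=15  203=47  204=27  205=1  206=41  207=20
Turnaround (C−A): 200=13  201=7  202=11  203=43  204=23  205=1  206=29  207=5
Waiting(200) = turnaround − burst = 13 − 5 = 8

8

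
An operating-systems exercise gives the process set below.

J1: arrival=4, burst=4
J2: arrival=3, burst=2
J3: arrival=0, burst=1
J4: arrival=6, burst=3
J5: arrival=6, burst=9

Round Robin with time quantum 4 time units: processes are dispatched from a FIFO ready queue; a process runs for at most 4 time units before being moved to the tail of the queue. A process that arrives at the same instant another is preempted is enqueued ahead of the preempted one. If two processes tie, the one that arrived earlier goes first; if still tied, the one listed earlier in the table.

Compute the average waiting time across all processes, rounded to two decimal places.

Timeline: | J3 0-1 | idle 1-3 | J2 3-5 | J1 5-9 | J4 9-12 | J5 12-21 |
Completion: J1=9  J2=5  J3=1  J4=12  J5=21
Turnaround (C−A): J1=5  J2=2  J3=1  J4=6  J5=15
Waiting times: J1=1, J2=0, J3=0, J4=3, J5=6
Average waiting = (1+0+0+3+6) / 5 = 10/5 = 2.00

2.00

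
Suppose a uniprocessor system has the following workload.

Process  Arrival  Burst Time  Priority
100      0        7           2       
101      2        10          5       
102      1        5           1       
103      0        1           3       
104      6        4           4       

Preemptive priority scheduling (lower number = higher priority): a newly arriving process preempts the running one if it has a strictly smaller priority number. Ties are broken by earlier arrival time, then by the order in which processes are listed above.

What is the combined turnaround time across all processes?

Schedule: | 100 0-1 | 102 1-6 | 100 6-12 | 103 12-13 | 104 13-17 | 101 17-27 |
Completion: 100=12  101=27  102=6  103=13  104=17
Turnaround (C−A): 100=12  101=25  102=5  103=13  104=11
Turnaround = completion − arrival: 100=12, 101=25, 102=5, 103=13, 104=11
Total turnaround = 12 + 25 + 5 + 13 + 11 = 66

66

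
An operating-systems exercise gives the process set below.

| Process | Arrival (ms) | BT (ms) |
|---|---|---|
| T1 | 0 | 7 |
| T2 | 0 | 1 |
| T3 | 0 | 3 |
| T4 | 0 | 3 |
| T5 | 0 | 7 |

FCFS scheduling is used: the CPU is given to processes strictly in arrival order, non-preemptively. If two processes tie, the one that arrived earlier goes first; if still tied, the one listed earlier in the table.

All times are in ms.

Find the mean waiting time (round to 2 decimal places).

8.00

Timeline: | T1 0-7 | T2 7-8 | T3 8-11 | T4 11-14 | T5 14-21 |
Completion: T1=7  T2=8  T3=11  T4=14  T5=21
Turnaround (C−A): T1=7  T2=8  T3=11  T4=14  T5=21
Waiting times: T1=0, T2=7, T3=8, T4=11, T5=14
Average waiting = (0+7+8+11+14) / 5 = 40/5 = 8.00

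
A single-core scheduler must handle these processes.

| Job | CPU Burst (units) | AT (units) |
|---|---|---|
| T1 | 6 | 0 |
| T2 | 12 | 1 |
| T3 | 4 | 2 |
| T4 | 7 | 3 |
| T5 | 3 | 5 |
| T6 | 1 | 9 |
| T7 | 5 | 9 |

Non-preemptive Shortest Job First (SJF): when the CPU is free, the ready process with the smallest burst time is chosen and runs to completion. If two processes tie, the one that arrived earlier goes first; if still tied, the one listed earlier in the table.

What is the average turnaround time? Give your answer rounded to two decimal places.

13.29

Gantt: | T1 0-6 | T5 6-9 | T6 9-10 | T3 10-14 | T7 14-19 | T4 19-26 | T2 26-38 |
Completion: T1=6  T2=38  T3=14  T4=26  T5=9  T6=10  T7=19
Turnaround times: T1=6, T2=37, T3=12, T4=23, T5=4, T6=1, T7=10
Average turnaround = (6+37+12+23+4+1+10) / 7 = 93/7 = 13.29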